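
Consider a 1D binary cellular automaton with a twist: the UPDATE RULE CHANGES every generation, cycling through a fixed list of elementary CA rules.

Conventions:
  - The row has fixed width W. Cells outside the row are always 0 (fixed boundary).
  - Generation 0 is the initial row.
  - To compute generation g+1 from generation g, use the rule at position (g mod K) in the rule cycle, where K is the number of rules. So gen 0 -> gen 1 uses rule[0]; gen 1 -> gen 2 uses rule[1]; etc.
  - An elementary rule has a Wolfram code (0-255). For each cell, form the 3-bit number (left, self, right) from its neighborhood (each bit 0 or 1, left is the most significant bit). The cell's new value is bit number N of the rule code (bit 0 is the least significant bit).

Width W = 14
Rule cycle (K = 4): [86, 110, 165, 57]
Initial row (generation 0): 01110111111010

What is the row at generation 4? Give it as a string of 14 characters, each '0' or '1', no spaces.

Answer: 10110100101001

Derivation:
Gen 0: 01110111111010
Gen 1 (rule 86): 10010000001011
Gen 2 (rule 110): 10110000011111
Gen 3 (rule 165): 11000111001110
Gen 4 (rule 57): 10110100101001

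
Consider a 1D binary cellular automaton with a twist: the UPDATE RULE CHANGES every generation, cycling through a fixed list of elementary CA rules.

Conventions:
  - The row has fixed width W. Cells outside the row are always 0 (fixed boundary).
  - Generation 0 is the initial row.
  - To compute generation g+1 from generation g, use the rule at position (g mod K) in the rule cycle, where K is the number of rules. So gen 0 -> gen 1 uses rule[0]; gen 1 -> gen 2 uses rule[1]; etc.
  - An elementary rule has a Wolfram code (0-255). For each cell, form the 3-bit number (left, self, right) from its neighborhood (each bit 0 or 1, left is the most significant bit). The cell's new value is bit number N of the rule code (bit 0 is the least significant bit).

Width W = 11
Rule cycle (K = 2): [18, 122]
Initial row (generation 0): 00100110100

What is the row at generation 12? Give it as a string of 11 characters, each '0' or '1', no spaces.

Gen 0: 00100110100
Gen 1 (rule 18): 01011000010
Gen 2 (rule 122): 10111100101
Gen 3 (rule 18): 00000011000
Gen 4 (rule 122): 00000111100
Gen 5 (rule 18): 00001000010
Gen 6 (rule 122): 00010100101
Gen 7 (rule 18): 00100011000
Gen 8 (rule 122): 01010111100
Gen 9 (rule 18): 10000000010
Gen 10 (rule 122): 01000000101
Gen 11 (rule 18): 10100001000
Gen 12 (rule 122): 01010010100

Answer: 01010010100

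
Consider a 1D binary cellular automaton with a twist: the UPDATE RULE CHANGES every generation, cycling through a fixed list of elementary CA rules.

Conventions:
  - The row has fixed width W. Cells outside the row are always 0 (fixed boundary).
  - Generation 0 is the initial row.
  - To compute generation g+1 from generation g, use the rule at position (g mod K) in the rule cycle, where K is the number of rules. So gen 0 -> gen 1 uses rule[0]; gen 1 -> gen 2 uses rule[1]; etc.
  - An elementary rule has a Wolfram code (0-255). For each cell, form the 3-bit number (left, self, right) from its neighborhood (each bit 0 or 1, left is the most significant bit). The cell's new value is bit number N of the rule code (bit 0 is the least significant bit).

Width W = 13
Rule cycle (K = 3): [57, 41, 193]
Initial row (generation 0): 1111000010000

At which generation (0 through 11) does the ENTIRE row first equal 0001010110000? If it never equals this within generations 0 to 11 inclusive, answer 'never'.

Gen 0: 1111000010000
Gen 1 (rule 57): 1000111001111
Gen 2 (rule 41): 0010100001000
Gen 3 (rule 193): 1000001100011
Gen 4 (rule 57): 0111101011010
Gen 5 (rule 41): 0100010110100
Gen 6 (rule 193): 0001000010001
Gen 7 (rule 57): 1100111001100
Gen 8 (rule 41): 1000100001001
Gen 9 (rule 193): 0010001100000
Gen 10 (rule 57): 1001101011111
Gen 11 (rule 41): 0001010110000

Answer: 11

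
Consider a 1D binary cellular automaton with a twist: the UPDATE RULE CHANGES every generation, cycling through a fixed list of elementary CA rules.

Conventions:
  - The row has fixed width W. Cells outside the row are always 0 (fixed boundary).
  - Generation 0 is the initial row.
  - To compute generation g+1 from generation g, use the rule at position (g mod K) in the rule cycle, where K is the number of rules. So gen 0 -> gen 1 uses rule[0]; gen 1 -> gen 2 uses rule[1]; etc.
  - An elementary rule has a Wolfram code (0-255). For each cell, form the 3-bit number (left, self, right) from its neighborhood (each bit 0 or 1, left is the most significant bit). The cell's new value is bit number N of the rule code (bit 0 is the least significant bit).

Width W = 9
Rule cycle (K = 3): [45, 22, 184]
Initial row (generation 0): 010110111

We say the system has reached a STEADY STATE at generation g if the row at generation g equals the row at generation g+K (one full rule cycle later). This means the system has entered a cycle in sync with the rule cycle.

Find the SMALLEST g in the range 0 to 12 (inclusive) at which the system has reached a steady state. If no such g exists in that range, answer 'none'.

Answer: 8

Derivation:
Gen 0: 010110111
Gen 1 (rule 45): 011101100
Gen 2 (rule 22): 100000010
Gen 3 (rule 184): 010000001
Gen 4 (rule 45): 010111101
Gen 5 (rule 22): 110000001
Gen 6 (rule 184): 101000000
Gen 7 (rule 45): 111011111
Gen 8 (rule 22): 000000000
Gen 9 (rule 184): 000000000
Gen 10 (rule 45): 111111111
Gen 11 (rule 22): 000000000
Gen 12 (rule 184): 000000000
Gen 13 (rule 45): 111111111
Gen 14 (rule 22): 000000000
Gen 15 (rule 184): 000000000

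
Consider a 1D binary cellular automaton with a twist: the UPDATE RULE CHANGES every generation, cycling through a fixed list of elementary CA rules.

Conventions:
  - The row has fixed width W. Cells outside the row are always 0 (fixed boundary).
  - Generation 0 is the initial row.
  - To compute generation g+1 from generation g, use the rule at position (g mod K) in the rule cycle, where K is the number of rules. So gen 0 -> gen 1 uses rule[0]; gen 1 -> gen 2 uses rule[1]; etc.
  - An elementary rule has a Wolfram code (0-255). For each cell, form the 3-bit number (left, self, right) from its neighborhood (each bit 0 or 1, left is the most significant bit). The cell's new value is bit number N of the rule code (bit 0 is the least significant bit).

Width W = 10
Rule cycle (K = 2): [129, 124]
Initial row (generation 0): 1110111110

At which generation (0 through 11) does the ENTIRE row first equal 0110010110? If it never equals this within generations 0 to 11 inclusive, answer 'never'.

Gen 0: 1110111110
Gen 1 (rule 129): 0100011100
Gen 2 (rule 124): 0110010110
Gen 3 (rule 129): 0000000000
Gen 4 (rule 124): 0000000000
Gen 5 (rule 129): 1111111111
Gen 6 (rule 124): 1000000001
Gen 7 (rule 129): 0011111100
Gen 8 (rule 124): 0010000110
Gen 9 (rule 129): 1000110000
Gen 10 (rule 124): 1100111000
Gen 11 (rule 129): 0000010011

Answer: 2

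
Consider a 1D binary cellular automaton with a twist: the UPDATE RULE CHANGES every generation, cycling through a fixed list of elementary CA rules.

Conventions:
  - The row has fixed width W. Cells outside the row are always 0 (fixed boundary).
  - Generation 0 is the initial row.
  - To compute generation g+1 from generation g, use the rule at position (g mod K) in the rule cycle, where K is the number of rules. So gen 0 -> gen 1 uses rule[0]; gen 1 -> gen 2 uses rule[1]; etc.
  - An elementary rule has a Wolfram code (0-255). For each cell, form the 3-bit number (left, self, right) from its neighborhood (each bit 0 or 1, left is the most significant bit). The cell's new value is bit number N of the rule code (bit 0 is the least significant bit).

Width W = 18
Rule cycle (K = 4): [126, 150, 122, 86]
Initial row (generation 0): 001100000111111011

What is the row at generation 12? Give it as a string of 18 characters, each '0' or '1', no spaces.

Gen 0: 001100000111111011
Gen 1 (rule 126): 011110001100001111
Gen 2 (rule 150): 101101010010010110
Gen 3 (rule 122): 011110101101101111
Gen 4 (rule 86): 100010100100100001
Gen 5 (rule 126): 110111111111110011
Gen 6 (rule 150): 000011111111101100
Gen 7 (rule 122): 000110000000111110
Gen 8 (rule 86): 001011000001000011
Gen 9 (rule 126): 011111100011100111
Gen 10 (rule 150): 101111010101011010
Gen 11 (rule 122): 011001101010111101
Gen 12 (rule 86): 101110101010000101

Answer: 101110101010000101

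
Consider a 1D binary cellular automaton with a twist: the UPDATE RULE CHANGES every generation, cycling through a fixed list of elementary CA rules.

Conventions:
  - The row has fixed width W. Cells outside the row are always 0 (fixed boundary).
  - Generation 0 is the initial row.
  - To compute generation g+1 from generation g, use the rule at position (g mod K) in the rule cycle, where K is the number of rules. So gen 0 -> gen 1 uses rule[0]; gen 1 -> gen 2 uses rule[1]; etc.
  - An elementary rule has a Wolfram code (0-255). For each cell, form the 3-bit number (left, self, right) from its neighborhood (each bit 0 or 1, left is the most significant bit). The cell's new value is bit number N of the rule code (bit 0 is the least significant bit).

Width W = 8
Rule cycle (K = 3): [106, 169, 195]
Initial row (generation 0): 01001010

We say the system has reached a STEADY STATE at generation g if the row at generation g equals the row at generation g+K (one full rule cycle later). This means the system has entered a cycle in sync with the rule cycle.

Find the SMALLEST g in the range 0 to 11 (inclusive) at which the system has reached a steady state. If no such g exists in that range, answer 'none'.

Answer: 1

Derivation:
Gen 0: 01001010
Gen 1 (rule 106): 10010100
Gen 2 (rule 169): 00001001
Gen 3 (rule 195): 11110010
Gen 4 (rule 106): 10010100
Gen 5 (rule 169): 00001001
Gen 6 (rule 195): 11110010
Gen 7 (rule 106): 10010100
Gen 8 (rule 169): 00001001
Gen 9 (rule 195): 11110010
Gen 10 (rule 106): 10010100
Gen 11 (rule 169): 00001001
Gen 12 (rule 195): 11110010
Gen 13 (rule 106): 10010100
Gen 14 (rule 169): 00001001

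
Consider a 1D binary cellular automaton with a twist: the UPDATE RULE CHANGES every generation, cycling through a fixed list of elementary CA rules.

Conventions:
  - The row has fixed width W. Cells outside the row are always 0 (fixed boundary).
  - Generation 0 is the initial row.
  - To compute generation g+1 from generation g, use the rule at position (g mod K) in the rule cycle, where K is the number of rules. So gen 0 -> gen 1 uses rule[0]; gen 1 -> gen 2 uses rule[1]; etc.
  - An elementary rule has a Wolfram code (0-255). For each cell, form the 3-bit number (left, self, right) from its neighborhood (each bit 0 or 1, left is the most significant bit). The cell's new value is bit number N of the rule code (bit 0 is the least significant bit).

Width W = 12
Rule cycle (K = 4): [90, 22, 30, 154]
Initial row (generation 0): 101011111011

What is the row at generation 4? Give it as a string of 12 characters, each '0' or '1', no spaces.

Answer: 011010100010

Derivation:
Gen 0: 101011111011
Gen 1 (rule 90): 000010001011
Gen 2 (rule 22): 000111011000
Gen 3 (rule 30): 001100010100
Gen 4 (rule 154): 011010100010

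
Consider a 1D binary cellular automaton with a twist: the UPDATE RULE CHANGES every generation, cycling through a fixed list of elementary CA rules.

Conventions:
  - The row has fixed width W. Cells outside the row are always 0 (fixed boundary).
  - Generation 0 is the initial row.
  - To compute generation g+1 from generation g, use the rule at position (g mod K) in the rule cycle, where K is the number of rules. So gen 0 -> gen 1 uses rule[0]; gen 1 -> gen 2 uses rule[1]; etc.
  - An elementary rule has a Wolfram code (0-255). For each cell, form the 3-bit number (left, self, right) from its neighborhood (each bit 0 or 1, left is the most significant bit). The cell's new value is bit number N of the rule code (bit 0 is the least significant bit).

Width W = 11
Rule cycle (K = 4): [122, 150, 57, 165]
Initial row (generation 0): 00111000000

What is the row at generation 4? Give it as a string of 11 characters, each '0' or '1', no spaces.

Gen 0: 00111000000
Gen 1 (rule 122): 01101100000
Gen 2 (rule 150): 10000010000
Gen 3 (rule 57): 01111001111
Gen 4 (rule 165): 00110000110

Answer: 00110000110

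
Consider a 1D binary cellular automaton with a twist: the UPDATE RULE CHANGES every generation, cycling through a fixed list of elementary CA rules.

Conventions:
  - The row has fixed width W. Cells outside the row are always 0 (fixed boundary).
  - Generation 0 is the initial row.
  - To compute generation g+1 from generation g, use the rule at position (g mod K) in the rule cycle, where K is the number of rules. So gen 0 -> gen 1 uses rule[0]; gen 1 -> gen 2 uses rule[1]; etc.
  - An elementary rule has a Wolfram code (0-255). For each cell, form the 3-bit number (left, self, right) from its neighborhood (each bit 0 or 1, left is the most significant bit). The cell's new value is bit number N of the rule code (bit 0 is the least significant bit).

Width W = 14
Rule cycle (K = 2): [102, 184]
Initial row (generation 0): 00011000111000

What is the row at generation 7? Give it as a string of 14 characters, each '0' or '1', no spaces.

Gen 0: 00011000111000
Gen 1 (rule 102): 00101001001000
Gen 2 (rule 184): 00010100100100
Gen 3 (rule 102): 00111101101100
Gen 4 (rule 184): 00111011011010
Gen 5 (rule 102): 01001101101110
Gen 6 (rule 184): 00101011011101
Gen 7 (rule 102): 01111101100111

Answer: 01111101100111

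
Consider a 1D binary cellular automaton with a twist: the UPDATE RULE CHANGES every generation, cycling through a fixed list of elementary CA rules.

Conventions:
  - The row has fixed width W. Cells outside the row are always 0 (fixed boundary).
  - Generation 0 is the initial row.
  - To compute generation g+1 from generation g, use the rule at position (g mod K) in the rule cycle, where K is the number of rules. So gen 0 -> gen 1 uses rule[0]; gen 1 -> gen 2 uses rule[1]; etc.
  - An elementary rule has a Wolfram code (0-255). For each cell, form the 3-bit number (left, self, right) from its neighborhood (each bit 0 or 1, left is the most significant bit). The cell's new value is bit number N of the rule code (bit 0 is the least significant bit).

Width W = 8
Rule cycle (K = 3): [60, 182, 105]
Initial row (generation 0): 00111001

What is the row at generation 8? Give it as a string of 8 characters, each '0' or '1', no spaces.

Gen 0: 00111001
Gen 1 (rule 60): 00100101
Gen 2 (rule 182): 01111111
Gen 3 (rule 105): 01000001
Gen 4 (rule 60): 01100001
Gen 5 (rule 182): 10010011
Gen 6 (rule 105): 00000011
Gen 7 (rule 60): 00000010
Gen 8 (rule 182): 00000111

Answer: 00000111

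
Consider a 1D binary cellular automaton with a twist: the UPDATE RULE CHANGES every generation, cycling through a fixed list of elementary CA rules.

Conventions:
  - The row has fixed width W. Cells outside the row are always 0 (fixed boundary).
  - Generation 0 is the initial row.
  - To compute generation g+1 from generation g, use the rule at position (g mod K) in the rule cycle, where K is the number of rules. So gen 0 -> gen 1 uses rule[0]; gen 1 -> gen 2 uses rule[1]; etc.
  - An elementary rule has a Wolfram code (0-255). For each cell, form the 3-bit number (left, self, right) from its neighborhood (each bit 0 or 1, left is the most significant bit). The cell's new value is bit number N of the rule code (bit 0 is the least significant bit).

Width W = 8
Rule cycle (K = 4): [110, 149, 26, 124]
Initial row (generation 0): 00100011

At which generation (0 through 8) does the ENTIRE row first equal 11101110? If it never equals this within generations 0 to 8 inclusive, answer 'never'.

Gen 0: 00100011
Gen 1 (rule 110): 01100111
Gen 2 (rule 149): 00010010
Gen 3 (rule 26): 00101101
Gen 4 (rule 124): 00111111
Gen 5 (rule 110): 01100001
Gen 6 (rule 149): 00011101
Gen 7 (rule 26): 00110000
Gen 8 (rule 124): 00111000

Answer: never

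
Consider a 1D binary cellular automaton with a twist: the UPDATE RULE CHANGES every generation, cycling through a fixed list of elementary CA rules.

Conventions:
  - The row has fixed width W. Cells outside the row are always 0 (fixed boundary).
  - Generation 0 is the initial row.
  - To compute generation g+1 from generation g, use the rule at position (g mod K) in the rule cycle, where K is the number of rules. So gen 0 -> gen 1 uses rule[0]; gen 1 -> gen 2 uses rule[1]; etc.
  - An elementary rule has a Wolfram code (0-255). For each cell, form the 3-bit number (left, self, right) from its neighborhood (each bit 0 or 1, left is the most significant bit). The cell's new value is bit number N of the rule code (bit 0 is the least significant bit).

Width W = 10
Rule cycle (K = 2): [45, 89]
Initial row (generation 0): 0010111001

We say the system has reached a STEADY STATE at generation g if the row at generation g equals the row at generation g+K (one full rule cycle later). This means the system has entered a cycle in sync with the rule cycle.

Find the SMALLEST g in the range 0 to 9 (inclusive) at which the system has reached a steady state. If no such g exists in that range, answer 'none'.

Answer: 1

Derivation:
Gen 0: 0010111001
Gen 1 (rule 45): 1011100001
Gen 2 (rule 89): 0010111100
Gen 3 (rule 45): 1011100001
Gen 4 (rule 89): 0010111100
Gen 5 (rule 45): 1011100001
Gen 6 (rule 89): 0010111100
Gen 7 (rule 45): 1011100001
Gen 8 (rule 89): 0010111100
Gen 9 (rule 45): 1011100001
Gen 10 (rule 89): 0010111100
Gen 11 (rule 45): 1011100001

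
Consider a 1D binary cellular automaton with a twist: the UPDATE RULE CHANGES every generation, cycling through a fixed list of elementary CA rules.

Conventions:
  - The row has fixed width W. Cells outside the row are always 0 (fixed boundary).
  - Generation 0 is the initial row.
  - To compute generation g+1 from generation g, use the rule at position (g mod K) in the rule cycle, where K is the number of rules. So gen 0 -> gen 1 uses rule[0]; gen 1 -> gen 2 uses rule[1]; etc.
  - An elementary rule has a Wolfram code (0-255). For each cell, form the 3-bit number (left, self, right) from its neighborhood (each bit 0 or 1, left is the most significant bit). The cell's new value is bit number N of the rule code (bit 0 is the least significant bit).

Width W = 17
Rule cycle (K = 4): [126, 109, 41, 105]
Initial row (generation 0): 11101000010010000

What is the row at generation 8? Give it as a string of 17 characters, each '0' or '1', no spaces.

Answer: 00111000001000101

Derivation:
Gen 0: 11101000010010000
Gen 1 (rule 126): 10111100111111000
Gen 2 (rule 109): 11100100100001011
Gen 3 (rule 41): 10000000001100110
Gen 4 (rule 105): 00111111101100110
Gen 5 (rule 126): 01100000111111111
Gen 6 (rule 109): 01101110100000001
Gen 7 (rule 41): 01011001001111100
Gen 8 (rule 105): 00111000001000101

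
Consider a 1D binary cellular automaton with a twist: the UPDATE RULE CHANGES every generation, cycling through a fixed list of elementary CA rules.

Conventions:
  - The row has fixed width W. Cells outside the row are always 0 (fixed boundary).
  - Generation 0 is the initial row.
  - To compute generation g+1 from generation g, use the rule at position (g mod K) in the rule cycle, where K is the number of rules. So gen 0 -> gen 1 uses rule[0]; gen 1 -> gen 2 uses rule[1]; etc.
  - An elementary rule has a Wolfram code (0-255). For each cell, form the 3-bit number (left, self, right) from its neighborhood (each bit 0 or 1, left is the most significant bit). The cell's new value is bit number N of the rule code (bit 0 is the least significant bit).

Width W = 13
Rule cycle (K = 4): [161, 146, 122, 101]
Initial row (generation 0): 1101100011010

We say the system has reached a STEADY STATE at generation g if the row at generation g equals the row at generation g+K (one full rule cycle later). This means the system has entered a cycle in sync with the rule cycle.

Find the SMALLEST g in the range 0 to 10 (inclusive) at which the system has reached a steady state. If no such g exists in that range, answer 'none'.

Answer: none

Derivation:
Gen 0: 1101100011010
Gen 1 (rule 161): 0010001000100
Gen 2 (rule 146): 0101010101010
Gen 3 (rule 122): 1010101010101
Gen 4 (rule 101): 1111111111111
Gen 5 (rule 161): 0111111111110
Gen 6 (rule 146): 1011111111101
Gen 7 (rule 122): 0110000000110
Gen 8 (rule 101): 0010111110010
Gen 9 (rule 161): 1001011100000
Gen 10 (rule 146): 0110001010000
Gen 11 (rule 122): 1111010101000
Gen 12 (rule 101): 0001111111011
Gen 13 (rule 161): 1100111110100
Gen 14 (rule 146): 0011011100010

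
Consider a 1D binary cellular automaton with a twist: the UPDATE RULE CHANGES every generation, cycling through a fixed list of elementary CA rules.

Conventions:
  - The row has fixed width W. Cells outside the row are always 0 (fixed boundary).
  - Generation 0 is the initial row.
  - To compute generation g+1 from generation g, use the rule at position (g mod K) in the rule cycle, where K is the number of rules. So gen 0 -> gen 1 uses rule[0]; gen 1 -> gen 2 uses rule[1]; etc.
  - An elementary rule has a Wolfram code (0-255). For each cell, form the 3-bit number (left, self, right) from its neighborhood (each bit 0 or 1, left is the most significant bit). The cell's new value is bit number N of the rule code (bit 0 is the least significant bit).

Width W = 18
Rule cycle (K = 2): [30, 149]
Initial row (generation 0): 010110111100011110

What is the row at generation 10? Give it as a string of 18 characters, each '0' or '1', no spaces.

Answer: 111010000111010111

Derivation:
Gen 0: 010110111100011110
Gen 1 (rule 30): 110100100010110001
Gen 2 (rule 149): 000110111010001101
Gen 3 (rule 30): 001100100011011001
Gen 4 (rule 149): 100010111000000101
Gen 5 (rule 30): 110110100100001101
Gen 6 (rule 149): 000000110111100001
Gen 7 (rule 30): 000001100100010011
Gen 8 (rule 149): 111100010111011000
Gen 9 (rule 30): 100010110100010100
Gen 10 (rule 149): 111010000111010111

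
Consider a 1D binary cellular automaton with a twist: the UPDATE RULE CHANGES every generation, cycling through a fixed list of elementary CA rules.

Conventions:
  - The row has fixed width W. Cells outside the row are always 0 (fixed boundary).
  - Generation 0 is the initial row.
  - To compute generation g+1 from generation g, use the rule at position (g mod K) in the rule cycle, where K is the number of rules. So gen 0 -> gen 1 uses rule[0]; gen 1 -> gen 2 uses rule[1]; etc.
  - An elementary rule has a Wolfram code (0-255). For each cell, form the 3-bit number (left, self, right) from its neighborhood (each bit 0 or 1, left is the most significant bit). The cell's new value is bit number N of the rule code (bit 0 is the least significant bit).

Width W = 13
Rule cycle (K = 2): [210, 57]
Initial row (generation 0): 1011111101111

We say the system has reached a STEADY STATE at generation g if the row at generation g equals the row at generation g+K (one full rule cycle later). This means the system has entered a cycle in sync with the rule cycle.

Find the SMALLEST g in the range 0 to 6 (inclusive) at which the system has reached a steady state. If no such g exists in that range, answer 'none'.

Answer: none

Derivation:
Gen 0: 1011111101111
Gen 1 (rule 210): 0001111100111
Gen 2 (rule 57): 1101000010100
Gen 3 (rule 210): 0100100100010
Gen 4 (rule 57): 0010010011001
Gen 5 (rule 210): 0101101101110
Gen 6 (rule 57): 0011011011001
Gen 7 (rule 210): 0101001001110
Gen 8 (rule 57): 0010100101001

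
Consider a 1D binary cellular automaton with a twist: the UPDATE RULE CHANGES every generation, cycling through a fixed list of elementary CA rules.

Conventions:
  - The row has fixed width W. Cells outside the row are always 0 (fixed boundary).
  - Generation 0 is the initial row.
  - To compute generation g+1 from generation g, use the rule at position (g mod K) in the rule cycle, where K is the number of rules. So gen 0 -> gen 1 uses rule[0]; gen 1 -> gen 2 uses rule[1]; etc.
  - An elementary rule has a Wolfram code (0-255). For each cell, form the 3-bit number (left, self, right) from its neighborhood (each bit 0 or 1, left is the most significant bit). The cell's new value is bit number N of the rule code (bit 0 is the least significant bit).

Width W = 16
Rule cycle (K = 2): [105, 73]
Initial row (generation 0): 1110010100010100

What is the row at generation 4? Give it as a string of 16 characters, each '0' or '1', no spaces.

Gen 0: 1110010100010100
Gen 1 (rule 105): 1010001001001001
Gen 2 (rule 73): 0000100000000000
Gen 3 (rule 105): 1110001111111111
Gen 4 (rule 73): 1010101000000001

Answer: 1010101000000001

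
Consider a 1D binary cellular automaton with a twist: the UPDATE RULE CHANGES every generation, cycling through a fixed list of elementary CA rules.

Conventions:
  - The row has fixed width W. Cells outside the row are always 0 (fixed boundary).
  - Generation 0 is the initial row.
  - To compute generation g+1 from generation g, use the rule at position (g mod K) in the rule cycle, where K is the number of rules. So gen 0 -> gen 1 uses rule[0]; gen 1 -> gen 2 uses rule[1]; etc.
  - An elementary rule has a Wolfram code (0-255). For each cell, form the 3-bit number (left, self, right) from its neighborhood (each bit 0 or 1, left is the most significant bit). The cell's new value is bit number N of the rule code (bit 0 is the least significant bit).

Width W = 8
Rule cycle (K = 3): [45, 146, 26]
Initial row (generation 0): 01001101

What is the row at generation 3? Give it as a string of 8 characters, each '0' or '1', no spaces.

Answer: 00101000

Derivation:
Gen 0: 01001101
Gen 1 (rule 45): 01001011
Gen 2 (rule 146): 10110000
Gen 3 (rule 26): 00101000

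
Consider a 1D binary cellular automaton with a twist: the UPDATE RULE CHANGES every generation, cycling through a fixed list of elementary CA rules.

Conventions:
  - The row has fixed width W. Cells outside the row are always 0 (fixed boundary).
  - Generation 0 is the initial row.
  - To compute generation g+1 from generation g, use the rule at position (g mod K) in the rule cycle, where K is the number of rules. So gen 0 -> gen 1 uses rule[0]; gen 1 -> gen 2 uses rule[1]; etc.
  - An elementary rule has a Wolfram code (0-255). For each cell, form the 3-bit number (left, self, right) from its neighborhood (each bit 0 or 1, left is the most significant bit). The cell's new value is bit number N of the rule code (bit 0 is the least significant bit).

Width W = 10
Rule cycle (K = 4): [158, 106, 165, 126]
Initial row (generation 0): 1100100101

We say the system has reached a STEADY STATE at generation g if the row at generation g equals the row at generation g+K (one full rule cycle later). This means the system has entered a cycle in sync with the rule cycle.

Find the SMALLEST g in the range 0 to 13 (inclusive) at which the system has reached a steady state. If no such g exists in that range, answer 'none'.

Gen 0: 1100100101
Gen 1 (rule 158): 1011111101
Gen 2 (rule 106): 0110000110
Gen 3 (rule 165): 0000110000
Gen 4 (rule 126): 0001111000
Gen 5 (rule 158): 0011110100
Gen 6 (rule 106): 0110011000
Gen 7 (rule 165): 0000000011
Gen 8 (rule 126): 0000000111
Gen 9 (rule 158): 0000001110
Gen 10 (rule 106): 0000011010
Gen 11 (rule 165): 1111000110
Gen 12 (rule 126): 1001101111
Gen 13 (rule 158): 1111001110
Gen 14 (rule 106): 1001011010
Gen 15 (rule 165): 1001100110
Gen 16 (rule 126): 1111111111
Gen 17 (rule 158): 1111111110

Answer: none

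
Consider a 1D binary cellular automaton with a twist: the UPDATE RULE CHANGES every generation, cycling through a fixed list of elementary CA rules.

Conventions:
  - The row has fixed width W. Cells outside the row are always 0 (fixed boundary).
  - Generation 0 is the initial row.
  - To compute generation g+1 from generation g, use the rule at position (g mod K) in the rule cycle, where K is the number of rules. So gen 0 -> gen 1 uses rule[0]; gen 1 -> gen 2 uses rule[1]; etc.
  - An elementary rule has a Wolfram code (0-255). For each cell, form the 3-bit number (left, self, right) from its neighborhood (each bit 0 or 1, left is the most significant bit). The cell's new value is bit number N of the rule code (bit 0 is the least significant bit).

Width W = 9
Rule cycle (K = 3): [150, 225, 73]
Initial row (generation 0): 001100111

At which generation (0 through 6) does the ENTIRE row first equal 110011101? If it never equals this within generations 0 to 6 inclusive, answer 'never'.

Gen 0: 001100111
Gen 1 (rule 150): 010011010
Gen 2 (rule 225): 000001100
Gen 3 (rule 73): 111101101
Gen 4 (rule 150): 011000001
Gen 5 (rule 225): 001011100
Gen 6 (rule 73): 100010101

Answer: never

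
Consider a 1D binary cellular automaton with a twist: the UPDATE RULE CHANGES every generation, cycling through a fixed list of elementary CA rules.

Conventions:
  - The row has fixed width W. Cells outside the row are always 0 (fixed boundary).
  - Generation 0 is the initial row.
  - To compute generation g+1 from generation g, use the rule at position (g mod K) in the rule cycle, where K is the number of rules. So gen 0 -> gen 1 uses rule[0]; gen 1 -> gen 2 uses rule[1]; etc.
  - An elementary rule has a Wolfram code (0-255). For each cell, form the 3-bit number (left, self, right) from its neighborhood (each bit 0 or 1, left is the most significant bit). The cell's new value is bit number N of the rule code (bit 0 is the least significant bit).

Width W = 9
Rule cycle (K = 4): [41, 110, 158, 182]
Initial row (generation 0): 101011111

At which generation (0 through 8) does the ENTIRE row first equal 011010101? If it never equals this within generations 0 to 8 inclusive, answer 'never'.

Gen 0: 101011111
Gen 1 (rule 41): 010110000
Gen 2 (rule 110): 111110000
Gen 3 (rule 158): 111101000
Gen 4 (rule 182): 011011100
Gen 5 (rule 41): 010110001
Gen 6 (rule 110): 111110011
Gen 7 (rule 158): 111101110
Gen 8 (rule 182): 011010101

Answer: 8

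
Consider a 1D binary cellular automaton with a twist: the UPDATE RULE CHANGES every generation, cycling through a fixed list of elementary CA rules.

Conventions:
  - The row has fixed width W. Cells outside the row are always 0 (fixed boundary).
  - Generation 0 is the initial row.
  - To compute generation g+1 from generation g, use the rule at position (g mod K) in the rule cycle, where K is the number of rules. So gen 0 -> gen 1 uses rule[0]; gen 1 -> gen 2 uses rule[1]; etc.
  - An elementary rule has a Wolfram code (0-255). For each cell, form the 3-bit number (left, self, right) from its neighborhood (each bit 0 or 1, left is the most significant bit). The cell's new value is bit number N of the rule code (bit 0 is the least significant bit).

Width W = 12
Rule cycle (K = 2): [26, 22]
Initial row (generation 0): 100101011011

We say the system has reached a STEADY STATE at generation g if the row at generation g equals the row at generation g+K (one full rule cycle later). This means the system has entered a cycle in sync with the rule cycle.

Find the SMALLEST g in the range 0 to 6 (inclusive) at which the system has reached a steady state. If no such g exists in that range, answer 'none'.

Gen 0: 100101011011
Gen 1 (rule 26): 011000010010
Gen 2 (rule 22): 100100111111
Gen 3 (rule 26): 011011100000
Gen 4 (rule 22): 100000010000
Gen 5 (rule 26): 010000101000
Gen 6 (rule 22): 111001101100
Gen 7 (rule 26): 100111001010
Gen 8 (rule 22): 111000111011

Answer: none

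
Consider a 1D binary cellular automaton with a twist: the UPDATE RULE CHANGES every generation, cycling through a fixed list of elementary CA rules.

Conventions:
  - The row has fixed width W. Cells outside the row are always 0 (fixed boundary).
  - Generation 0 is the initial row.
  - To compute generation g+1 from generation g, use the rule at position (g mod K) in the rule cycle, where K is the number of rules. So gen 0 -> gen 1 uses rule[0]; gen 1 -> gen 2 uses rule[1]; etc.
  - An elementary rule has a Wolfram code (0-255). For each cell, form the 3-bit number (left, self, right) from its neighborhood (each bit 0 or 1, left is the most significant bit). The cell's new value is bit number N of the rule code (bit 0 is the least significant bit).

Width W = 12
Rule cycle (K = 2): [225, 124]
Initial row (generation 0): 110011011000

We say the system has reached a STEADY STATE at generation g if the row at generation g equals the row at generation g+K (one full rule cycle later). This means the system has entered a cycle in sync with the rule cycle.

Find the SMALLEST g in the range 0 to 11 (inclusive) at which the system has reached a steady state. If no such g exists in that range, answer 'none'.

Gen 0: 110011011000
Gen 1 (rule 225): 010001101011
Gen 2 (rule 124): 011001111111
Gen 3 (rule 225): 001000111111
Gen 4 (rule 124): 001100100001
Gen 5 (rule 225): 100100001100
Gen 6 (rule 124): 110110001110
Gen 7 (rule 225): 011010100110
Gen 8 (rule 124): 011111110111
Gen 9 (rule 225): 001111111011
Gen 10 (rule 124): 001000001111
Gen 11 (rule 225): 100011100111
Gen 12 (rule 124): 110010110101
Gen 13 (rule 225): 010001011010

Answer: none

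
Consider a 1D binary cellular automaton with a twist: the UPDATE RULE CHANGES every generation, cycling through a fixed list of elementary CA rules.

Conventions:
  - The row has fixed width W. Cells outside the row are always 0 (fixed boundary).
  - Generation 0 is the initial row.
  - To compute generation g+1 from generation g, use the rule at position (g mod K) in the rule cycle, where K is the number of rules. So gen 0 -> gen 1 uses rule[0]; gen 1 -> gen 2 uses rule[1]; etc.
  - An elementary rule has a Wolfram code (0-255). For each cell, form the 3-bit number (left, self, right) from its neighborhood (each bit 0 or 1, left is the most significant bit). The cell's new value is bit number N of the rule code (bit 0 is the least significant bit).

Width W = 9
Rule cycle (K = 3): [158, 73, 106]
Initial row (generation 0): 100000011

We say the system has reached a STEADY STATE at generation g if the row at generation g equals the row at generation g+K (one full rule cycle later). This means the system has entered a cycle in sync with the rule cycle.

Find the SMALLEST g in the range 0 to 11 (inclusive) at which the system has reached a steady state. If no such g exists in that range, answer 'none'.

Answer: none

Derivation:
Gen 0: 100000011
Gen 1 (rule 158): 110000110
Gen 2 (rule 73): 110110110
Gen 3 (rule 106): 111111110
Gen 4 (rule 158): 111111101
Gen 5 (rule 73): 100000100
Gen 6 (rule 106): 000001000
Gen 7 (rule 158): 000011100
Gen 8 (rule 73): 111010101
Gen 9 (rule 106): 101101010
Gen 10 (rule 158): 101001011
Gen 11 (rule 73): 000000011
Gen 12 (rule 106): 000000111
Gen 13 (rule 158): 000001110
Gen 14 (rule 73): 111101010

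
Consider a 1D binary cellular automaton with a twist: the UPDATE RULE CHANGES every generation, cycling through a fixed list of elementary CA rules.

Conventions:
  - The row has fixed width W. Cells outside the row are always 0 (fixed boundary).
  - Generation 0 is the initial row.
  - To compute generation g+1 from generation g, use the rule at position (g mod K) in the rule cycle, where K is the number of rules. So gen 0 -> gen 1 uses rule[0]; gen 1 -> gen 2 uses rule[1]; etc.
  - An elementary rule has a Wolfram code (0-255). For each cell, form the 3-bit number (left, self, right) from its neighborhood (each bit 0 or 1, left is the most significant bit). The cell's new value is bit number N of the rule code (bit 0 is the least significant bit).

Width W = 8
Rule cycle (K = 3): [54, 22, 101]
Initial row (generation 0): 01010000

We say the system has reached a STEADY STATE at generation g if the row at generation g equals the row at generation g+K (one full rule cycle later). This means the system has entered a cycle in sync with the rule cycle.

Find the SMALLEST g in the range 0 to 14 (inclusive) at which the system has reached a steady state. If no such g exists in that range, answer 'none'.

Gen 0: 01010000
Gen 1 (rule 54): 11111000
Gen 2 (rule 22): 00000100
Gen 3 (rule 101): 11110101
Gen 4 (rule 54): 00001111
Gen 5 (rule 22): 00010000
Gen 6 (rule 101): 11010111
Gen 7 (rule 54): 00111000
Gen 8 (rule 22): 01000100
Gen 9 (rule 101): 01010101
Gen 10 (rule 54): 11111111
Gen 11 (rule 22): 00000000
Gen 12 (rule 101): 11111111
Gen 13 (rule 54): 00000000
Gen 14 (rule 22): 00000000
Gen 15 (rule 101): 11111111
Gen 16 (rule 54): 00000000
Gen 17 (rule 22): 00000000

Answer: 11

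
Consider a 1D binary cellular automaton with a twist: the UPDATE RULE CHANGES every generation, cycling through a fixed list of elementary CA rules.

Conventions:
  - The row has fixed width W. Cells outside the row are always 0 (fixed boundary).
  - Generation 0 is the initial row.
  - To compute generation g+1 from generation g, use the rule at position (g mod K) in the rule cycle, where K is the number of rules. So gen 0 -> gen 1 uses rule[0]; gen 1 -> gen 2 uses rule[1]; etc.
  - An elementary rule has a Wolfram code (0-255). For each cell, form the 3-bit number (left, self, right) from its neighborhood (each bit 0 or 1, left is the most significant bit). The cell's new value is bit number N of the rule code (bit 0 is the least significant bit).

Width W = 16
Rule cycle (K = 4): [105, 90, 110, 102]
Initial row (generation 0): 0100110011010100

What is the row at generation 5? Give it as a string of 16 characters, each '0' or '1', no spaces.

Answer: 0010010000110000

Derivation:
Gen 0: 0100110011010100
Gen 1 (rule 105): 0000110011101001
Gen 2 (rule 90): 0001111110100110
Gen 3 (rule 110): 0011000011101110
Gen 4 (rule 102): 0101000100110010
Gen 5 (rule 105): 0010010000110000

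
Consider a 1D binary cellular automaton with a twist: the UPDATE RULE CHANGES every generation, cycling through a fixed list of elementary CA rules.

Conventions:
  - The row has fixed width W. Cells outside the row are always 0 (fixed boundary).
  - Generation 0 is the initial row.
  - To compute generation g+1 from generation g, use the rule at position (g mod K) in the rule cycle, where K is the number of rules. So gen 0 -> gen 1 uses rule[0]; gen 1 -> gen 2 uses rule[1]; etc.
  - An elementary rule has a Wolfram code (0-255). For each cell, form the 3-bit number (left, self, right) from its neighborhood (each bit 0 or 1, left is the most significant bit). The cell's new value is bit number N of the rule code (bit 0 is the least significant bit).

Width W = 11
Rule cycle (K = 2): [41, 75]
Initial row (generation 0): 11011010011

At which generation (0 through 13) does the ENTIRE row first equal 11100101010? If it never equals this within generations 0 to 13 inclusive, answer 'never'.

Answer: never

Derivation:
Gen 0: 11011010011
Gen 1 (rule 41): 10110100010
Gen 2 (rule 75): 00110001100
Gen 3 (rule 41): 10100101001
Gen 4 (rule 75): 00001000010
Gen 5 (rule 41): 11100011000
Gen 6 (rule 75): 10101111011
Gen 7 (rule 41): 01011000110
Gen 8 (rule 75): 10011011110
Gen 9 (rule 41): 00010110000
Gen 10 (rule 75): 11100110111
Gen 11 (rule 41): 10000101100
Gen 12 (rule 75): 00111001101
Gen 13 (rule 41): 10100001010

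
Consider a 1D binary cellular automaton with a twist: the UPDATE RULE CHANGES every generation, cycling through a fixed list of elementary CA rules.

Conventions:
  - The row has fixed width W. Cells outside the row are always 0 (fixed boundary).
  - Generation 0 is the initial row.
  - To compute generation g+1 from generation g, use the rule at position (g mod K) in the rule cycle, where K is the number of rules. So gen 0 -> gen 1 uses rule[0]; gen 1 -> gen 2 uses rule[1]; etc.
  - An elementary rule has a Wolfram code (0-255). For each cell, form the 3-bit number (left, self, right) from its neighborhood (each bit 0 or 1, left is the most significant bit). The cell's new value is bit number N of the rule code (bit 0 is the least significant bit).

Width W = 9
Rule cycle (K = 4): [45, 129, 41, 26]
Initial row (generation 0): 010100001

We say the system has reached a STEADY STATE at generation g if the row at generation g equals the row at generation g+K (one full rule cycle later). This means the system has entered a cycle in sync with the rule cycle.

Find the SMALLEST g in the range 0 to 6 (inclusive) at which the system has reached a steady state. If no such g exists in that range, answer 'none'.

Answer: none

Derivation:
Gen 0: 010100001
Gen 1 (rule 45): 011101101
Gen 2 (rule 129): 001000000
Gen 3 (rule 41): 100011111
Gen 4 (rule 26): 010110000
Gen 5 (rule 45): 011100111
Gen 6 (rule 129): 001000010
Gen 7 (rule 41): 100011000
Gen 8 (rule 26): 010110100
Gen 9 (rule 45): 011101101
Gen 10 (rule 129): 001000000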